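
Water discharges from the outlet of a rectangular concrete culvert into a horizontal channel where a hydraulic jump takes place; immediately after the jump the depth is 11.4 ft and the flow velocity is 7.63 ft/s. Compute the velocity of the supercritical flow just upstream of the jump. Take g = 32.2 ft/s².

Fr₂ = V₂/√(g·y₂) = 7.63/√(32.2×11.4) = 0.398.
The Bélanger relation is symmetric: y₁/y₂ = ½[√(1 + 8Fr₂²) − 1] = ½[√2.269 − 1] = 0.253.
y₁ = 0.253 × 11.4 = 2.89 ft.
V₁ = q/y₁ = 87.0/2.89 = 30.1 ft/s.

V₁ = 30.1 ft/s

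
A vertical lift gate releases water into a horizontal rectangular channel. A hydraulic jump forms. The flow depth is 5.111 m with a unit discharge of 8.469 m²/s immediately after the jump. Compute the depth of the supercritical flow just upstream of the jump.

y₁ = 0.5091 m

V₂ = q/y₂ = 8.469/5.111 = 1.657 m/s; Fr₂ = V₂/√(g·y₂) = 0.2340.
Since the conjugate-depth ratio holds either way, y₁/y₂ = ½[√(1 + 8Fr₂²) − 1] = ½[√1.4381 − 1] = 0.09960.
y₁ = 0.09960 × 5.111 = 0.5091 m.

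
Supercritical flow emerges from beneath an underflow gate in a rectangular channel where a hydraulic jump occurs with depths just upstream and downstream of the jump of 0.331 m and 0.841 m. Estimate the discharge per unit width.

q = 1.27 m²/s

For a rectangular channel the momentum equation gives q² = ½·g·y₁·y₂·(y₁ + y₂) = ½×9.81×0.331×0.841×1.17 = 1.60.
q = √1.60 = 1.27 m²/s.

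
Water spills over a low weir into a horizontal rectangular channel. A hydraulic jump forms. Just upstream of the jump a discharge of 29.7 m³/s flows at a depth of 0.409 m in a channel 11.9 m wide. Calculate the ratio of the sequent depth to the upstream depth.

y₂/y₁ = 3.84

q = Q/b = 29.7/11.9 = 2.50 m²/s; V₁ = q/y₁ = 6.10 m/s. Fr₁ = V₁/√(g·y₁) = 3.05.
By Bélanger, y₂/y₁ = ½[√(1 + 8Fr₁²) − 1] = ½[√75.25 − 1] = 3.84.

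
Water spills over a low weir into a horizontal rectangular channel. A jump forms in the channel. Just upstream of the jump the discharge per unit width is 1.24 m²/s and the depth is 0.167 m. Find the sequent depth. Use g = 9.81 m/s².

V₁ = q/y₁ = 1.24/0.167 = 7.43 m/s. Fr₁ = V₁/√(g·y₁) = 7.43/√(9.81×0.167) = 5.80.
By Bélanger, y₂/y₁ = ½[√(1 + 8Fr₁²) − 1] = ½[√270.2 − 1] = 7.72.
y₂ = 7.72 × 0.167 = 1.29 m.

y₂ = 1.29 m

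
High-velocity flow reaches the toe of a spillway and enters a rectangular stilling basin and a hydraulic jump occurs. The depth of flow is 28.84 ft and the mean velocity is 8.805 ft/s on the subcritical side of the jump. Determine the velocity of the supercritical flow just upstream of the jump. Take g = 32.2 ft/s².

Fr₂ = V₂/√(g·y₂) = 8.805/√(32.2×28.84) = 0.2889.
The Bélanger relation is symmetric: y₁/y₂ = ½[√(1 + 8Fr₂²) − 1] = ½[√1.6679 − 1] = 0.1457.
y₁ = 0.1457 × 28.84 = 4.203 ft.
V₁ = q/y₁ = 253.9/4.203 = 60.42 ft/s.

V₁ = 60.42 ft/s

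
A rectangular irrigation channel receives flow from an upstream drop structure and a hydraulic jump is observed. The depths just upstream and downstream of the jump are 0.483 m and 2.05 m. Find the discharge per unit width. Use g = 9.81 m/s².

For a rectangular channel the momentum equation gives q² = ½·g·y₁·y₂·(y₁ + y₂) = ½×9.81×0.483×2.05×2.53 = 12.3.
q = √12.3 = 3.51 m²/s.

q = 3.51 m²/s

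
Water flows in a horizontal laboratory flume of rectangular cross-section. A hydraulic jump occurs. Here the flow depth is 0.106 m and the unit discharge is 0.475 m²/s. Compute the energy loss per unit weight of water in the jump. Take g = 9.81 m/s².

ΔE = 0.490 m

V₁ = q/y₁ = 0.475/0.106 = 4.48 m/s. Fr₁ = V₁/√(g·y₁) = 4.48/√(9.81×0.106) = 4.39.
Sequent-depth ratio: y₂/y₁ = ½[√(1 + 8Fr₁²) − 1] = ½[√155.5 − 1] = 5.73.
y₂ = 5.73 × 0.106 = 0.608 m.
Head loss: ΔE = (y₂ − y₁)³/(4y₁y₂) = (0.608 − 0.106)³/(4×0.106×0.608) = 0.126/0.258 = 0.490 m.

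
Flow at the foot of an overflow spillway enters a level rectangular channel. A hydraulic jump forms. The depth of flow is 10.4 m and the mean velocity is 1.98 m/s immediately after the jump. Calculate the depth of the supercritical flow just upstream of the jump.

Fr₂ = V₂/√(g·y₂) = 1.98/√(9.81×10.4) = 0.196.
From the momentum equation (using Fr₂), y₁/y₂ = ½[√(1 + 8Fr₂²) − 1] = ½[√1.307 − 1] = 0.0717.
y₁ = 0.0717 × 10.4 = 0.746 m.

y₁ = 0.746 m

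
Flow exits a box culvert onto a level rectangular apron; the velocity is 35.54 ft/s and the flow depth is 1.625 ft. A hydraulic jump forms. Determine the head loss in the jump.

ΔE = 10.26 ft

Fr₁ = V₁/√(g·y₁) = 35.54/√(32.2×1.625) = 4.913.
Sequent-depth ratio: y₂/y₁ = ½[√(1 + 8Fr₁²) − 1] = ½[√194.11 − 1] = 6.466.
y₂ = 6.466 × 1.625 = 10.51 ft.
q = V₁·y₁ = 35.54 × 1.625 = 57.75 ft²/s. V₂ = q/y₂ = 57.75/10.51 = 5.496 ft/s. E₁ = y₁ + V₁²/2g = 21.24 ft; E₂ = y₂ + V₂²/2g = 10.98 ft. ΔE = E₁ − E₂ = 10.26 ft.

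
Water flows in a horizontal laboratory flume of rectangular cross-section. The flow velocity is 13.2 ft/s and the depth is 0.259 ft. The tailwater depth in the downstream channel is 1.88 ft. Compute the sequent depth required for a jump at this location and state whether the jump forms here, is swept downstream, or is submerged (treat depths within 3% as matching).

y₂ = 1.55 ft; the jump is submerged

Fr₁ = V₁/√(g·y₁) = 13.2/√(32.2×0.259) = 4.57.
By Bélanger, y₂/y₁ = ½[√(1 + 8Fr₁²) − 1] = ½[√168.1 − 1] = 5.98.
y₂ = 5.98 × 0.259 = 1.55 ft.
Tailwater y_tw = 1.88 ft: y_tw > y₂, so the jump is submerged.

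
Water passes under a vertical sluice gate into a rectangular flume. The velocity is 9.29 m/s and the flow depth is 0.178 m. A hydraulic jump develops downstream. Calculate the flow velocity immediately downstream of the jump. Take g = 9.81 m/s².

V₂ = 0.983 m/s

Fr₁ = V₁/√(g·y₁) = 9.29/√(9.81×0.178) = 7.03.
Sequent-depth ratio: y₂/y₁ = ½[√(1 + 8Fr₁²) − 1] = ½[√396.4 − 1] = 9.45.
y₂ = 9.45 × 0.178 = 1.68 m.
q = V₁·y₁ = 9.29 × 0.178 = 1.65 m²/s.
V₂ = q/y₂ = 1.65/1.68 = 0.983 m/s.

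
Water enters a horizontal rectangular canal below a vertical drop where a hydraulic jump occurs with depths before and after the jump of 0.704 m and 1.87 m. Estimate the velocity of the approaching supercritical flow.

V₁ = 5.79 m/s

For a rectangular channel the momentum equation gives q² = ½·g·y₁·y₂·(y₁ + y₂) = ½×9.81×0.704×1.87×2.57 = 16.6.
q = √16.6 = 4.08 m²/s.
V₁ = q/y₁ = 4.08/0.704 = 5.79 m/s.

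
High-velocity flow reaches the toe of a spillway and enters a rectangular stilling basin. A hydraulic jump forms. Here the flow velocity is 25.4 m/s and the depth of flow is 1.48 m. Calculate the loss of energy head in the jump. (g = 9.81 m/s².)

ΔE = 20.7 m

Fr₁ = V₁/√(g·y₁) = 25.4/√(9.81×1.48) = 6.67.
Sequent-depth ratio: y₂/y₁ = ½[√(1 + 8Fr₁²) − 1] = ½[√356.5 − 1] = 8.94.
y₂ = 8.94 × 1.48 = 13.2 m.
q = V₁·y₁ = 25.4 × 1.48 = 37.6 m²/s. V₂ = q/y₂ = 37.6/13.2 = 2.84 m/s. E₁ = y₁ + V₁²/2g = 34.4 m; E₂ = y₂ + V₂²/2g = 13.6 m. ΔE = E₁ − E₂ = 20.7 m.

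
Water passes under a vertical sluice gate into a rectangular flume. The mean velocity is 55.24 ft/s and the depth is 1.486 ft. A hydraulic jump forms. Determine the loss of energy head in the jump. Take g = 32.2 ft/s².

ΔE = 32.41 ft

Fr₁ = V₁/√(g·y₁) = 55.24/√(32.2×1.486) = 7.986.
From the momentum equation for a rectangular channel, y₂/y₁ = ½[√(1 + 8Fr₁²) − 1] = ½[√511.18 − 1] = 10.80.
y₂ = 10.80 × 1.486 = 16.06 ft.
q = V₁·y₁ = 55.24 × 1.486 = 82.09 ft²/s. V₂ = q/y₂ = 82.09/16.06 = 5.113 ft/s. E₁ = y₁ + V₁²/2g = 48.87 ft; E₂ = y₂ + V₂²/2g = 16.46 ft. ΔE = E₁ − E₂ = 32.41 ft.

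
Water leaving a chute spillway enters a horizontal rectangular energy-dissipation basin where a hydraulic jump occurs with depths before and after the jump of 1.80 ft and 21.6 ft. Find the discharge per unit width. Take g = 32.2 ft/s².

For a rectangular channel the momentum equation gives q² = ½·g·y₁·y₂·(y₁ + y₂) = ½×32.2×1.80×21.6×23.4 = 14648.
q = √14648 = 121 ft²/s.

q = 121 ft²/s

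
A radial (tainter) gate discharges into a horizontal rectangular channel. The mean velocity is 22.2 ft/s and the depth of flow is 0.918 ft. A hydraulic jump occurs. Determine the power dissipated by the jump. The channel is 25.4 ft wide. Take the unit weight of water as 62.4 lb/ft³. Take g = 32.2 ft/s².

P = 202 hp

Fr₁ = V₁/√(g·y₁) = 22.2/√(32.2×0.918) = 4.08.
From the momentum equation for a rectangular channel, y₂/y₁ = ½[√(1 + 8Fr₁²) − 1] = ½[√134.4 − 1] = 5.30.
y₂ = 5.30 × 0.918 = 4.86 ft.
Head loss: ΔE = (y₂ − y₁)³/(4y₁y₂) = (4.86 − 0.918)³/(4×0.918×4.86) = 61.3/17.9 = 3.44 ft.
q = V₁·y₁ = 22.2 × 0.918 = 20.4 ft²/s. Q = q·b = 20.4 × 25.4 = 518 cfs. P = γ·Q·ΔE/550 = 62.4 × 518 × 3.44 / 550 = 202 hp.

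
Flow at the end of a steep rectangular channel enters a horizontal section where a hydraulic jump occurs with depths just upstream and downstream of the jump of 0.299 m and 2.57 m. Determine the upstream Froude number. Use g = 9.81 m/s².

Fr₁ = 6.42

For a rectangular channel the momentum equation gives q² = ½·g·y₁·y₂·(y₁ + y₂) = ½×9.81×0.299×2.57×2.87 = 10.8.
q = √10.8 = 3.29 m²/s.
V₁ = q/y₁ = 11.0 m/s; Fr₁ = V₁/√(g·y₁) = 6.42.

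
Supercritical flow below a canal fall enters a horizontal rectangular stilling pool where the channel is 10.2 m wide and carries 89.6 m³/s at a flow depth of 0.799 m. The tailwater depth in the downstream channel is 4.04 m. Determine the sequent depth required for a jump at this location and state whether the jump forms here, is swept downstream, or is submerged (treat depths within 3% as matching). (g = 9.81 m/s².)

y₂ = 4.06 m; the jump forms here

q = Q/b = 89.6/10.2 = 8.78 m²/s; V₁ = q/y₁ = 11.0 m/s. Fr₁ = V₁/√(g·y₁) = 3.93.
By Bélanger, y₂/y₁ = ½[√(1 + 8Fr₁²) − 1] = ½[√124.4 − 1] = 5.08.
y₂ = 5.08 × 0.799 = 4.06 m.
Tailwater y_tw = 4.04 m: y_tw ≈ y₂, so the jump forms here.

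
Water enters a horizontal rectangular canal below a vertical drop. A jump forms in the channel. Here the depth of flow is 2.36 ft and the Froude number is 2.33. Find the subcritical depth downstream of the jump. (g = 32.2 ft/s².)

y₂ = 6.69 ft

Fr₁ = 2.33 (given).
From the momentum equation for a rectangular channel, y₂/y₁ = ½[√(1 + 8Fr₁²) − 1] = ½[√44.43 − 1] = 2.83.
y₂ = 2.83 × 2.36 = 6.69 ft.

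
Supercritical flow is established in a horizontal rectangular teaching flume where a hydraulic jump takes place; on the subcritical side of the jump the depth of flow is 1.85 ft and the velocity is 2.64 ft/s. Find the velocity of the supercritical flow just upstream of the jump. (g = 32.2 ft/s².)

V₁ = 13.5 ft/s

Fr₂ = V₂/√(g·y₂) = 2.64/√(32.2×1.85) = 0.342.
Applying the sequent-depth relation in reverse, y₁/y₂ = ½[√(1 + 8Fr₂²) − 1] = ½[√1.936 − 1] = 0.196.
y₁ = 0.196 × 1.85 = 0.362 ft.
V₁ = q/y₁ = 4.88/0.362 = 13.5 ft/s.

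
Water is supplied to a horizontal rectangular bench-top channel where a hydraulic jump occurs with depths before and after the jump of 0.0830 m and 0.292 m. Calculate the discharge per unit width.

For a rectangular channel the momentum equation gives q² = ½·g·y₁·y₂·(y₁ + y₂) = ½×9.81×0.0830×0.292×0.375 = 0.0446.
q = √0.0446 = 0.211 m²/s.

q = 0.211 m²/s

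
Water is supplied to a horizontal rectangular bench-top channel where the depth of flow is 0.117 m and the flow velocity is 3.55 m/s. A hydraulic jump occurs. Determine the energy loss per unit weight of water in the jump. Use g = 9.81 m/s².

ΔE = 0.230 m

Fr₁ = V₁/√(g·y₁) = 3.55/√(9.81×0.117) = 3.31.
From the momentum equation for a rectangular channel, y₂/y₁ = ½[√(1 + 8Fr₁²) − 1] = ½[√88.84 − 1] = 4.21.
y₂ = 4.21 × 0.117 = 0.493 m.
q = V₁·y₁ = 3.55 × 0.117 = 0.415 m²/s. V₂ = q/y₂ = 0.415/0.493 = 0.843 m/s. E₁ = y₁ + V₁²/2g = 0.759 m; E₂ = y₂ + V₂²/2g = 0.529 m. ΔE = E₁ − E₂ = 0.230 m.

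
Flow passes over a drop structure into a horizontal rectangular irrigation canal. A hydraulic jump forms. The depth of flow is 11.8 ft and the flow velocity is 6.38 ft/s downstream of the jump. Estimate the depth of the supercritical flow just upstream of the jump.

y₁ = 2.14 ft

Fr₂ = V₂/√(g·y₂) = 6.38/√(32.2×11.8) = 0.327.
The Bélanger relation is symmetric: y₁/y₂ = ½[√(1 + 8Fr₂²) − 1] = ½[√1.857 − 1] = 0.181.
y₁ = 0.181 × 11.8 = 2.14 ft.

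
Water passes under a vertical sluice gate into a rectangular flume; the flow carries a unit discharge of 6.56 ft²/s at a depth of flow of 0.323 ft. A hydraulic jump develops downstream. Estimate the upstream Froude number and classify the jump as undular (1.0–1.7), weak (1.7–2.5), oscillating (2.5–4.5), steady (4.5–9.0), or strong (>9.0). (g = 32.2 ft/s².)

V₁ = q/y₁ = 6.56/0.323 = 20.3 ft/s. Fr₁ = V₁/√(g·y₁) = 20.3/√(32.2×0.323) = 6.30.
Fr₁ = 6.30 lies in the steady range.

Fr₁ = 6.30; steady jump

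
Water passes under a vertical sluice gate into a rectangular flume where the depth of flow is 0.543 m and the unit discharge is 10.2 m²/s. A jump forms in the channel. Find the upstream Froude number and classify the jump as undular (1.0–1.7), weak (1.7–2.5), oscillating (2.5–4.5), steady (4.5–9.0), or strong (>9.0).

V₁ = q/y₁ = 10.2/0.543 = 18.8 m/s. Fr₁ = V₁/√(g·y₁) = 18.8/√(9.81×0.543) = 8.14.
Fr₁ = 8.14 lies in the steady range.

Fr₁ = 8.14; steady jump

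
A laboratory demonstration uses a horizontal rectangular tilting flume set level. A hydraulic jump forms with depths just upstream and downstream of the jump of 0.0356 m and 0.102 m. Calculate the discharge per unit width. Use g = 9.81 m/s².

For a rectangular channel the momentum equation gives q² = ½·g·y₁·y₂·(y₁ + y₂) = ½×9.81×0.0356×0.102×0.138 = 0.00245.
q = √0.00245 = 0.0495 m²/s.

q = 0.0495 m²/s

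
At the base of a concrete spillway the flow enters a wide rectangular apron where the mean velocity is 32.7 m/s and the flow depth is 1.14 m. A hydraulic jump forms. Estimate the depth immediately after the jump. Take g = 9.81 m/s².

Fr₁ = V₁/√(g·y₁) = 32.7/√(9.81×1.14) = 9.78.
Sequent-depth ratio: y₂/y₁ = ½[√(1 + 8Fr₁²) − 1] = ½[√765.9 − 1] = 13.3.
y₂ = 13.3 × 1.14 = 15.2 m.

y₂ = 15.2 m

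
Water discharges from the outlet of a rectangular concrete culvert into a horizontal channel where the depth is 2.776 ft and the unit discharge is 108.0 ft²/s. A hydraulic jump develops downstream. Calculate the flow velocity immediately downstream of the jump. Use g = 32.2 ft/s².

V₂ = 7.284 ft/s

V₁ = q/y₁ = 108.0/2.776 = 38.90 ft/s. Fr₁ = V₁/√(g·y₁) = 38.90/√(32.2×2.776) = 4.115.
From the momentum equation for a rectangular channel, y₂/y₁ = ½[√(1 + 8Fr₁²) − 1] = ½[√136.46 − 1] = 5.341.
y₂ = 5.341 × 2.776 = 14.83 ft.
V₂ = q/y₂ = 108.0/14.83 = 7.284 ft/s.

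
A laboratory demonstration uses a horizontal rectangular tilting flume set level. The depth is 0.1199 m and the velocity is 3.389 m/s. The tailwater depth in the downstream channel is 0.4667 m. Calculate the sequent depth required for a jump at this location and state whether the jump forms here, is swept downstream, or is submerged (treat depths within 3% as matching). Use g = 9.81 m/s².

Fr₁ = V₁/√(g·y₁) = 3.389/√(9.81×0.1199) = 3.125.
Conjugate-depth relation: y₂/y₁ = ½[√(1 + 8Fr₁²) − 1] = ½[√79.117 − 1] = 3.947.
y₂ = 3.947 × 0.1199 = 0.4733 m.
Tailwater y_tw = 0.4667 m: y_tw ≈ y₂, so the jump forms here.

y₂ = 0.4733 m; the jump forms here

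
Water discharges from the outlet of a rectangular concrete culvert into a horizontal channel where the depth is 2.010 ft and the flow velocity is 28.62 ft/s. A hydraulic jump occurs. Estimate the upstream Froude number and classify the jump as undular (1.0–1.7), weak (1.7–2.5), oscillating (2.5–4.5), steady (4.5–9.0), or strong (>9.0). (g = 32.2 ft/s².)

Fr₁ = 3.557; oscillating jump

Fr₁ = V₁/√(g·y₁) = 28.62/√(32.2×2.010) = 3.557.
Fr₁ = 3.557 lies in the oscillating range.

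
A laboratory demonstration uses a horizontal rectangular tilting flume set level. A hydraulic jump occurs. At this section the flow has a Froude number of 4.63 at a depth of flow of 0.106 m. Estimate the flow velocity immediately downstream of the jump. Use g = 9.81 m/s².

Fr₁ = 4.63 (given).
By Bélanger, y₂/y₁ = ½[√(1 + 8Fr₁²) − 1] = ½[√172.5 − 1] = 6.07.
y₂ = 6.07 × 0.106 = 0.643 m.
V₁ = Fr₁·√(g·y₁) = 4.63×√(9.81×0.106) = 4.72 m/s; q = V₁·y₁ = 0.500 m²/s.
V₂ = q/y₂ = 0.500/0.643 = 0.778 m/s.

V₂ = 0.778 m/s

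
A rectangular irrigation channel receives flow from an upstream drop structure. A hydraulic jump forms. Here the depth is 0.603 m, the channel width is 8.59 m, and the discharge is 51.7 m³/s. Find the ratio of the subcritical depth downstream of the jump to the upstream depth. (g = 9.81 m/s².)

q = Q/b = 51.7/8.59 = 6.02 m²/s; V₁ = q/y₁ = 9.98 m/s. Fr₁ = V₁/√(g·y₁) = 4.10.
From the momentum equation for a rectangular channel, y₂/y₁ = ½[√(1 + 8Fr₁²) − 1] = ½[√135.7 − 1] = 5.33.

y₂/y₁ = 5.33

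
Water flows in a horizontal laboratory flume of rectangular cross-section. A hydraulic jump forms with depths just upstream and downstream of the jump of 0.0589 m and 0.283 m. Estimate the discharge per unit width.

For a rectangular channel the momentum equation gives q² = ½·g·y₁·y₂·(y₁ + y₂) = ½×9.81×0.0589×0.283×0.342 = 0.0280.
q = √0.0280 = 0.167 m²/s.

q = 0.167 m²/s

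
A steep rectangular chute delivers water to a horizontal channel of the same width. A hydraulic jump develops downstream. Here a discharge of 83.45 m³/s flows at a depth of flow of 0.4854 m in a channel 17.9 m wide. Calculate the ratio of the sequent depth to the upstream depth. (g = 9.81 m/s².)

y₂/y₁ = 5.745

q = Q/b = 83.45/17.9 = 4.662 m²/s; V₁ = q/y₁ = 9.604 m/s. Fr₁ = V₁/√(g·y₁) = 4.401.
Sequent-depth ratio: y₂/y₁ = ½[√(1 + 8Fr₁²) − 1] = ½[√155.98 − 1] = 5.745.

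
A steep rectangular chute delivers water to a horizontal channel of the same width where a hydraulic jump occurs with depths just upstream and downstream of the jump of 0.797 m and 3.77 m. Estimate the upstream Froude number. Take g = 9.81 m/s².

For a rectangular channel the momentum equation gives q² = ½·g·y₁·y₂·(y₁ + y₂) = ½×9.81×0.797×3.77×4.57 = 67.3.
q = √67.3 = 8.20 m²/s.
V₁ = q/y₁ = 10.3 m/s; Fr₁ = V₁/√(g·y₁) = 3.68.

Fr₁ = 3.68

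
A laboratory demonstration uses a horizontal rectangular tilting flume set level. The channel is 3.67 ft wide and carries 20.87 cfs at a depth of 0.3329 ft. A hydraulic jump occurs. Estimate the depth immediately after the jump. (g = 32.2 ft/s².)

y₂ = 2.296 ft

q = Q/b = 20.87/3.67 = 5.687 ft²/s; V₁ = q/y₁ = 17.08 ft/s. Fr₁ = V₁/√(g·y₁) = 5.217.
By Bélanger, y₂/y₁ = ½[√(1 + 8Fr₁²) − 1] = ½[√218.77 − 1] = 6.896.
y₂ = 6.896 × 0.3329 = 2.296 ft.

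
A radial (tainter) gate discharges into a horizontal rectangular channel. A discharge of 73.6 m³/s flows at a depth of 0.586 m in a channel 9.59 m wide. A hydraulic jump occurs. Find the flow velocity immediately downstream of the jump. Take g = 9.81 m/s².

q = Q/b = 73.6/9.59 = 7.67 m²/s; V₁ = q/y₁ = 13.1 m/s. Fr₁ = V₁/√(g·y₁) = 5.46.
Conjugate-depth relation: y₂/y₁ = ½[√(1 + 8Fr₁²) − 1] = ½[√239.7 − 1] = 7.24.
y₂ = 7.24 × 0.586 = 4.24 m.
V₂ = q/y₂ = 7.67/4.24 = 1.81 m/s.

V₂ = 1.81 m/s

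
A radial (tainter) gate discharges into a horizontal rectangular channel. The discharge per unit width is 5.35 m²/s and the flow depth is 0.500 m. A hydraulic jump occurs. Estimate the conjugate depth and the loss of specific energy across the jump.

V₁ = q/y₁ = 5.35/0.500 = 10.7 m/s. Fr₁ = V₁/√(g·y₁) = 10.7/√(9.81×0.500) = 4.83.
By Bélanger, y₂/y₁ = ½[√(1 + 8Fr₁²) − 1] = ½[√187.7 − 1] = 6.35.
y₂ = 6.35 × 0.500 = 3.18 m.
V₂ = q/y₂ = 5.35/3.18 = 1.68 m/s. E₁ = y₁ + V₁²/2g = 6.34 m; E₂ = y₂ + V₂²/2g = 3.32 m. ΔE = E₁ − E₂ = 3.02 m.

y₂ = 3.18 m; ΔE = 3.02 m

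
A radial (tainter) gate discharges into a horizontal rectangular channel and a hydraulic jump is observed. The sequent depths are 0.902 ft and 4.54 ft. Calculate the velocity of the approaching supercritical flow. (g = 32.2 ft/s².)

V₁ = 21.0 ft/s

For a rectangular channel the momentum equation gives q² = ½·g·y₁·y₂·(y₁ + y₂) = ½×32.2×0.902×4.54×5.44 = 359.
q = √359 = 18.9 ft²/s.
V₁ = q/y₁ = 18.9/0.902 = 21.0 ft/s.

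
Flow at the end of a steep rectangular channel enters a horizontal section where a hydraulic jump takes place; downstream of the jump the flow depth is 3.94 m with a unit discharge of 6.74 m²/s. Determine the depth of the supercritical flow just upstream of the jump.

y₁ = 0.526 m

V₂ = q/y₂ = 6.74/3.94 = 1.71 m/s; Fr₂ = V₂/√(g·y₂) = 0.275.
Since the conjugate-depth ratio holds either way, y₁/y₂ = ½[√(1 + 8Fr₂²) − 1] = ½[√1.606 − 1] = 0.134.
y₁ = 0.134 × 3.94 = 0.526 m.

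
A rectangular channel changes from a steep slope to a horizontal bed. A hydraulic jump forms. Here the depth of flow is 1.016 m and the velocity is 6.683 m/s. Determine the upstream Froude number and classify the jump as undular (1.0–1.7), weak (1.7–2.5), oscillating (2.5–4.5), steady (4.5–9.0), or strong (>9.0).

Fr₁ = V₁/√(g·y₁) = 6.683/√(9.81×1.016) = 2.117.
Fr₁ = 2.117 lies in the weak range.

Fr₁ = 2.117; weak jump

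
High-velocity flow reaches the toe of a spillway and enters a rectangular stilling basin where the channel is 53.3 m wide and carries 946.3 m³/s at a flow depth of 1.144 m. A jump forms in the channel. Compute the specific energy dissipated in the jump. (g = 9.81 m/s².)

ΔE = 6.142 m

q = Q/b = 946.3/53.3 = 17.75 m²/s; V₁ = q/y₁ = 15.52 m/s. Fr₁ = V₁/√(g·y₁) = 4.633.
Sequent-depth ratio: y₂/y₁ = ½[√(1 + 8Fr₁²) − 1] = ½[√172.69 − 1] = 6.071.
y₂ = 6.071 × 1.144 = 6.945 m.
Head loss: ΔE = (y₂ − y₁)³/(4y₁y₂) = (6.945 − 1.144)³/(4×1.144×6.945) = 195.2/31.78 = 6.142 m.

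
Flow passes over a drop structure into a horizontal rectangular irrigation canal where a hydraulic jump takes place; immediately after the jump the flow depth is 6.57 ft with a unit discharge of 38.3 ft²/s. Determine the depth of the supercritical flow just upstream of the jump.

V₂ = q/y₂ = 38.3/6.57 = 5.83 ft/s; Fr₂ = V₂/√(g·y₂) = 0.401.
Since the conjugate-depth ratio holds either way, y₁/y₂ = ½[√(1 + 8Fr₂²) − 1] = ½[√2.285 − 1] = 0.256.
y₁ = 0.256 × 6.57 = 1.68 ft.

y₁ = 1.68 ft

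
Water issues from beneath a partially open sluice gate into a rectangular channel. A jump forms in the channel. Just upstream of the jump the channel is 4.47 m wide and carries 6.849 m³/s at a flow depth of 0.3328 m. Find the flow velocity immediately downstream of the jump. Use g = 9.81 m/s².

V₂ = 1.467 m/s

q = Q/b = 6.849/4.47 = 1.532 m²/s; V₁ = q/y₁ = 4.604 m/s. Fr₁ = V₁/√(g·y₁) = 2.548.
Sequent-depth ratio: y₂/y₁ = ½[√(1 + 8Fr₁²) − 1] = ½[√52.941 − 1] = 3.138.
y₂ = 3.138 × 0.3328 = 1.044 m.
V₂ = q/y₂ = 1.532/1.044 = 1.467 m/s.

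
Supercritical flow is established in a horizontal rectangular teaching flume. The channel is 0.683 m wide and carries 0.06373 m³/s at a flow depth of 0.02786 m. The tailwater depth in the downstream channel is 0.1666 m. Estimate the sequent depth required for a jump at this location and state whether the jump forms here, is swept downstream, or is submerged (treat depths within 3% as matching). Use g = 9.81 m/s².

q = Q/b = 0.06373/0.683 = 0.09331 m²/s; V₁ = q/y₁ = 3.349 m/s. Fr₁ = V₁/√(g·y₁) = 6.406.
Sequent-depth ratio: y₂/y₁ = ½[√(1 + 8Fr₁²) − 1] = ½[√329.34 − 1] = 8.574.
y₂ = 8.574 × 0.02786 = 0.2389 m.
Tailwater y_tw = 0.1666 m: y_tw < y₂, so the jump is swept downstream.

y₂ = 0.2389 m; the jump is swept downstream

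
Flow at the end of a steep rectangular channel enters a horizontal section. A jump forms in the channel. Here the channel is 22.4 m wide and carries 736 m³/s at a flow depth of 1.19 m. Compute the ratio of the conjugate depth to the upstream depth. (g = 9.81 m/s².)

y₂/y₁ = 10.9

q = Q/b = 736/22.4 = 32.9 m²/s; V₁ = q/y₁ = 27.6 m/s. Fr₁ = V₁/√(g·y₁) = 8.08.
By Bélanger, y₂/y₁ = ½[√(1 + 8Fr₁²) − 1] = ½[√523.4 − 1] = 10.9.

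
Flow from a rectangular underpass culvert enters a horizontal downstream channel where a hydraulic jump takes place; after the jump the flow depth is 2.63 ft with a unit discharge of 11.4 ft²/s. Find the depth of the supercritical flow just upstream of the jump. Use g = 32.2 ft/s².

V₂ = q/y₂ = 11.4/2.63 = 4.33 ft/s; Fr₂ = V₂/√(g·y₂) = 0.471.
Since the conjugate-depth ratio holds either way, y₁/y₂ = ½[√(1 + 8Fr₂²) − 1] = ½[√2.775 − 1] = 0.333.
y₁ = 0.333 × 2.63 = 0.876 ft.

y₁ = 0.876 ft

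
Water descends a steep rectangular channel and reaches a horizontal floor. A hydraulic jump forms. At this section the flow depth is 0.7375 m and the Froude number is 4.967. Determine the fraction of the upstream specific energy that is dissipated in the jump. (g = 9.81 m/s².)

ΔE/E₁ = 0.488 (48.8%)

Fr₁ = 4.967 (given).
Conjugate-depth relation: y₂/y₁ = ½[√(1 + 8Fr₁²) − 1] = ½[√198.37 − 1] = 6.542.
y₂ = 6.542 × 0.7375 = 4.825 m.
E₁ = y₁(1 + Fr₁²/2) = 0.7375×(1 + 4.967²/2) = 9.835 m. ΔE = (y₂ − y₁)³/(4y₁y₂) = 4.798 m. ΔE/E₁ = 4.798/9.835 = 0.488.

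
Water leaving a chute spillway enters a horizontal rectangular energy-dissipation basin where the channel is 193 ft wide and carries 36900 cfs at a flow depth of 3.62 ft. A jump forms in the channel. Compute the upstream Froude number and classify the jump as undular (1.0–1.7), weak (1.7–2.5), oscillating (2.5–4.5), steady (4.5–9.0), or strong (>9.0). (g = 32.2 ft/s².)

Fr₁ = 4.89; steady jump

q = Q/b = 36900/193 = 191 ft²/s; V₁ = q/y₁ = 52.8 ft/s. Fr₁ = V₁/√(g·y₁) = 4.89.
Fr₁ = 4.89 lies in the steady range.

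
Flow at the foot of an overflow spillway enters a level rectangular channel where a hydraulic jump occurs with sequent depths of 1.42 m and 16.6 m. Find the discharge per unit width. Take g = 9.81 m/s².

For a rectangular channel the momentum equation gives q² = ½·g·y₁·y₂·(y₁ + y₂) = ½×9.81×1.42×16.6×18.0 = 2083.
q = √2083 = 45.6 m²/s.

q = 45.6 m²/s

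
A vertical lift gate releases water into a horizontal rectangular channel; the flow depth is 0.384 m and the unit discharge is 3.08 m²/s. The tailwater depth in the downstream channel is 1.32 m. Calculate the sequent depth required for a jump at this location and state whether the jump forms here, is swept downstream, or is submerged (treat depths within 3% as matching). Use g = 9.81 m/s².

y₂ = 2.06 m; the jump is swept downstream

V₁ = q/y₁ = 3.08/0.384 = 8.02 m/s. Fr₁ = V₁/√(g·y₁) = 8.02/√(9.81×0.384) = 4.13.
From the momentum equation for a rectangular channel, y₂/y₁ = ½[√(1 + 8Fr₁²) − 1] = ½[√137.6 − 1] = 5.37.
y₂ = 5.37 × 0.384 = 2.06 m.
Tailwater y_tw = 1.32 m: y_tw < y₂, so the jump is swept downstream.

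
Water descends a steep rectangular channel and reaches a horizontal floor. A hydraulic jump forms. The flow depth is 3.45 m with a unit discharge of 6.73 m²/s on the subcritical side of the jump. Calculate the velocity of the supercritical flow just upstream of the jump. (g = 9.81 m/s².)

V₂ = q/y₂ = 6.73/3.45 = 1.95 m/s; Fr₂ = V₂/√(g·y₂) = 0.335.
Applying the sequent-depth relation in reverse, y₁/y₂ = ½[√(1 + 8Fr₂²) − 1] = ½[√1.899 − 1] = 0.189.
y₁ = 0.189 × 3.45 = 0.652 m.
V₁ = q/y₁ = 6.73/0.652 = 10.3 m/s.

V₁ = 10.3 m/s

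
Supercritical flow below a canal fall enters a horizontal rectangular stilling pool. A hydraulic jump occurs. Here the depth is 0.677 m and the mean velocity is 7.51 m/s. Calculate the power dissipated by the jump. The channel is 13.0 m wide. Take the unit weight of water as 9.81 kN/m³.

Fr₁ = V₁/√(g·y₁) = 7.51/√(9.81×0.677) = 2.91.
By Bélanger, y₂/y₁ = ½[√(1 + 8Fr₁²) − 1] = ½[√68.94 − 1] = 3.65.
y₂ = 3.65 × 0.677 = 2.47 m.
q = V₁·y₁ = 7.51 × 0.677 = 5.08 m²/s. V₂ = q/y₂ = 5.08/2.47 = 2.06 m/s. E₁ = y₁ + V₁²/2g = 3.55 m; E₂ = y₂ + V₂²/2g = 2.69 m. ΔE = E₁ − E₂ = 0.864 m.
Q = q·b = 5.08 × 13.0 = 66.1 m³/s. P = γ·Q·ΔE = 9.81 × 66.1 × 0.864 = 560 kW.

P = 560 kW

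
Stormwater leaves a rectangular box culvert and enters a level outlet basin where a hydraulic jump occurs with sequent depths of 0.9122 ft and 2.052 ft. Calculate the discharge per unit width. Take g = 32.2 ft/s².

q = 9.451 ft²/s

For a rectangular channel the momentum equation gives q² = ½·g·y₁·y₂·(y₁ + y₂) = ½×32.2×0.9122×2.052×2.964 = 89.33.
q = √89.33 = 9.451 ft²/s.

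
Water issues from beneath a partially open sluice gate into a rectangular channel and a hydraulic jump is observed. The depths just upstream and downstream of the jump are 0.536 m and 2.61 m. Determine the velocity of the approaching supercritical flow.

For a rectangular channel the momentum equation gives q² = ½·g·y₁·y₂·(y₁ + y₂) = ½×9.81×0.536×2.61×3.15 = 21.6.
q = √21.6 = 4.65 m²/s.
V₁ = q/y₁ = 4.65/0.536 = 8.67 m/s.

V₁ = 8.67 m/s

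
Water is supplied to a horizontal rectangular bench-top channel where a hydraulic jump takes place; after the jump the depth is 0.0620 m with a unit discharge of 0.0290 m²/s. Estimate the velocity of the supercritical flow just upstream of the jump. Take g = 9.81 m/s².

V₁ = 0.965 m/s

V₂ = q/y₂ = 0.0290/0.0620 = 0.468 m/s; Fr₂ = V₂/√(g·y₂) = 0.600.
Applying the sequent-depth relation in reverse, y₁/y₂ = ½[√(1 + 8Fr₂²) − 1] = ½[√3.878 − 1] = 0.485.
y₁ = 0.485 × 0.0620 = 0.0300 m.
V₁ = q/y₁ = 0.0290/0.0300 = 0.965 m/s.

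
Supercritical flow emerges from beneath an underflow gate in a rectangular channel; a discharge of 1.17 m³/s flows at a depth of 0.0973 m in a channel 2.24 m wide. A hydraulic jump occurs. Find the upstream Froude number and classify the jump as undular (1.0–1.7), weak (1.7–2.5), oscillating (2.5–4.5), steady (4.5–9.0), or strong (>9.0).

Fr₁ = 5.49; steady jump

q = Q/b = 1.17/2.24 = 0.522 m²/s; V₁ = q/y₁ = 5.37 m/s. Fr₁ = V₁/√(g·y₁) = 5.49.
Fr₁ = 5.49 lies in the steady range.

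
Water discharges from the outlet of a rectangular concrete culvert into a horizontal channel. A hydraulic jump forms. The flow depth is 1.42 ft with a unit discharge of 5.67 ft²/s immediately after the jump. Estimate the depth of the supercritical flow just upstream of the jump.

V₂ = q/y₂ = 5.67/1.42 = 3.99 ft/s; Fr₂ = V₂/√(g·y₂) = 0.591.
From the momentum equation (using Fr₂), y₁/y₂ = ½[√(1 + 8Fr₂²) − 1] = ½[√3.790 − 1] = 0.473.
y₁ = 0.473 × 1.42 = 0.672 ft.

y₁ = 0.672 ft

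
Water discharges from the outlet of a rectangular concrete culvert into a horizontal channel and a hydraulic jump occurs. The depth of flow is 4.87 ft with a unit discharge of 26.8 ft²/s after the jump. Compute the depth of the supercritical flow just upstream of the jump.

y₁ = 1.45 ft

V₂ = q/y₂ = 26.8/4.87 = 5.50 ft/s; Fr₂ = V₂/√(g·y₂) = 0.439.
From the momentum equation (using Fr₂), y₁/y₂ = ½[√(1 + 8Fr₂²) − 1] = ½[√2.545 − 1] = 0.298.
y₁ = 0.298 × 4.87 = 1.45 ft.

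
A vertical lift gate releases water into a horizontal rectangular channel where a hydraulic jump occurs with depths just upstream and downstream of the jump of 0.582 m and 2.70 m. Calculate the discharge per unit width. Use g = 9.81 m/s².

q = 5.03 m²/s

For a rectangular channel the momentum equation gives q² = ½·g·y₁·y₂·(y₁ + y₂) = ½×9.81×0.582×2.70×3.28 = 25.3.
q = √25.3 = 5.03 m²/s.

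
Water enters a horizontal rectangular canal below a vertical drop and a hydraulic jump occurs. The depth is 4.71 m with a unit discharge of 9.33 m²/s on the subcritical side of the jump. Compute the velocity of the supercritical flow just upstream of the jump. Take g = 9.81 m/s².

V₂ = q/y₂ = 9.33/4.71 = 1.98 m/s; Fr₂ = V₂/√(g·y₂) = 0.291.
The Bélanger relation is symmetric: y₁/y₂ = ½[√(1 + 8Fr₂²) − 1] = ½[√1.679 − 1] = 0.148.
y₁ = 0.148 × 4.71 = 0.697 m.
V₁ = q/y₁ = 9.33/0.697 = 13.4 m/s.

V₁ = 13.4 m/s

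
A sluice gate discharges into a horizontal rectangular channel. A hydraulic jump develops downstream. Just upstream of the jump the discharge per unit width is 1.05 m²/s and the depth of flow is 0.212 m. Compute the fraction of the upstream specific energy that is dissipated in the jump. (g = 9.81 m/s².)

ΔE/E₁ = 0.320 (32.0%)

V₁ = q/y₁ = 1.05/0.212 = 4.95 m/s. Fr₁ = V₁/√(g·y₁) = 4.95/√(9.81×0.212) = 3.43.
From the momentum equation for a rectangular channel, y₂/y₁ = ½[√(1 + 8Fr₁²) − 1] = ½[√95.36 − 1] = 4.38.
y₂ = 4.38 × 0.212 = 0.929 m.
E₁ = y₁ + V₁²/2g = 1.46 m. ΔE = (y₂ − y₁)³/(4y₁y₂) = 0.468 m. ΔE/E₁ = 0.468/1.46 = 0.320.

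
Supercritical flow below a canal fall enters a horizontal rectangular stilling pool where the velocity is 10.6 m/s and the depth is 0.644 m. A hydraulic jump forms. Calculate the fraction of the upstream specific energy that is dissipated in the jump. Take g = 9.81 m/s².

ΔE/E₁ = 0.416 (41.6%)

Fr₁ = V₁/√(g·y₁) = 10.6/√(9.81×0.644) = 4.22.
Conjugate-depth relation: y₂/y₁ = ½[√(1 + 8Fr₁²) − 1] = ½[√143.3 − 1] = 5.49.
y₂ = 5.49 × 0.644 = 3.53 m.
E₁ = y₁ + V₁²/2g = 6.37 m. ΔE = (y₂ − y₁)³/(4y₁y₂) = 2.65 m. ΔE/E₁ = 2.65/6.37 = 0.416.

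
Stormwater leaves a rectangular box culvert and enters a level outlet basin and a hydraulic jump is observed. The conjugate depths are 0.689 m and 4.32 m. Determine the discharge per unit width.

For a rectangular channel the momentum equation gives q² = ½·g·y₁·y₂·(y₁ + y₂) = ½×9.81×0.689×4.32×5.01 = 73.1.
q = √73.1 = 8.55 m²/s.

q = 8.55 m²/s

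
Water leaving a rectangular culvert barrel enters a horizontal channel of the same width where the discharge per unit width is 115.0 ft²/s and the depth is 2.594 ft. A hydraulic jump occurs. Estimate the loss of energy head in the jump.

V₁ = q/y₁ = 115.0/2.594 = 44.33 ft/s. Fr₁ = V₁/√(g·y₁) = 44.33/√(32.2×2.594) = 4.851.
From the momentum equation for a rectangular channel, y₂/y₁ = ½[√(1 + 8Fr₁²) − 1] = ½[√189.24 − 1] = 6.378.
y₂ = 6.378 × 2.594 = 16.55 ft.
Head loss: ΔE = (y₂ − y₁)³/(4y₁y₂) = (16.55 − 2.594)³/(4×2.594×16.55) = 2715/171.7 = 15.82 ft.

ΔE = 15.82 ft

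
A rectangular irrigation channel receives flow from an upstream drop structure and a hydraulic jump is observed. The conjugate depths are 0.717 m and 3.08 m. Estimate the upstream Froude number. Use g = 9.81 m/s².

For a rectangular channel the momentum equation gives q² = ½·g·y₁·y₂·(y₁ + y₂) = ½×9.81×0.717×3.08×3.80 = 41.1.
q = √41.1 = 6.41 m²/s.
V₁ = q/y₁ = 8.94 m/s; Fr₁ = V₁/√(g·y₁) = 3.37.

Fr₁ = 3.37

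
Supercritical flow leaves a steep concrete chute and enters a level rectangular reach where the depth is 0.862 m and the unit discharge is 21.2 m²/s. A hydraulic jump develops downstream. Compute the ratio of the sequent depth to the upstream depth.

y₂/y₁ = 11.5

V₁ = q/y₁ = 21.2/0.862 = 24.6 m/s. Fr₁ = V₁/√(g·y₁) = 24.6/√(9.81×0.862) = 8.46.
Conjugate-depth relation: y₂/y₁ = ½[√(1 + 8Fr₁²) − 1] = ½[√573.2 − 1] = 11.5.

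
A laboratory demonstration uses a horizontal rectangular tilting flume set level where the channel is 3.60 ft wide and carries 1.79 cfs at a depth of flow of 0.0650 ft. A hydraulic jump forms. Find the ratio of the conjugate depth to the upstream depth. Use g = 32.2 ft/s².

y₂/y₁ = 6.99

q = Q/b = 1.79/3.60 = 0.497 ft²/s; V₁ = q/y₁ = 7.65 ft/s. Fr₁ = V₁/√(g·y₁) = 5.29.
By Bélanger, y₂/y₁ = ½[√(1 + 8Fr₁²) − 1] = ½[√224.7 − 1] = 6.99.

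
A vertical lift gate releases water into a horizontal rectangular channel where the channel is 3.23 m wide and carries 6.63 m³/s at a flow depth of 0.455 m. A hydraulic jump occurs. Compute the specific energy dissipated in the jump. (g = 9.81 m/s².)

ΔE = 0.169 m

q = Q/b = 6.63/3.23 = 2.05 m²/s; V₁ = q/y₁ = 4.51 m/s. Fr₁ = V₁/√(g·y₁) = 2.14.
From the momentum equation for a rectangular channel, y₂/y₁ = ½[√(1 + 8Fr₁²) − 1] = ½[√37.48 − 1] = 2.56.
y₂ = 2.56 × 0.455 = 1.17 m.
Head loss: ΔE = (y₂ − y₁)³/(4y₁y₂) = (1.17 − 0.455)³/(4×0.455×1.17) = 0.358/2.12 = 0.169 m.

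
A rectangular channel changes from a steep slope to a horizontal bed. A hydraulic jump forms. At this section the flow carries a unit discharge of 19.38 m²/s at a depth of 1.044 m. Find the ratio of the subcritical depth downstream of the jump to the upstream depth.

y₂/y₁ = 7.718

V₁ = q/y₁ = 19.38/1.044 = 18.56 m/s. Fr₁ = V₁/√(g·y₁) = 18.56/√(9.81×1.044) = 5.801.
By Bélanger, y₂/y₁ = ½[√(1 + 8Fr₁²) − 1] = ½[√270.17 − 1] = 7.718.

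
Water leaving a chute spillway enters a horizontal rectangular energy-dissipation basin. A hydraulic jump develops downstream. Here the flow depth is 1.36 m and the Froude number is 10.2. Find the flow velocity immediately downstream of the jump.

Fr₁ = 10.2 (given).
From the momentum equation for a rectangular channel, y₂/y₁ = ½[√(1 + 8Fr₁²) − 1] = ½[√833.3 − 1] = 13.9.
y₂ = 13.9 × 1.36 = 18.9 m.
V₁ = Fr₁·√(g·y₁) = 10.2×√(9.81×1.36) = 37.3 m/s; q = V₁·y₁ = 50.7 m²/s.
V₂ = q/y₂ = 50.7/18.9 = 2.67 m/s.

V₂ = 2.67 m/s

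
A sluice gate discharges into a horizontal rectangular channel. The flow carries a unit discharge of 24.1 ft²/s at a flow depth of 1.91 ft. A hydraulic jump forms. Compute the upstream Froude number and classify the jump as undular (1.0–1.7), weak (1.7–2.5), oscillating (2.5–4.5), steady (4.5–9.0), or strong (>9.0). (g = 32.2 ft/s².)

V₁ = q/y₁ = 24.1/1.91 = 12.6 ft/s. Fr₁ = V₁/√(g·y₁) = 12.6/√(32.2×1.91) = 1.61.
Fr₁ = 1.61 lies in the undular range.

Fr₁ = 1.61; undular jump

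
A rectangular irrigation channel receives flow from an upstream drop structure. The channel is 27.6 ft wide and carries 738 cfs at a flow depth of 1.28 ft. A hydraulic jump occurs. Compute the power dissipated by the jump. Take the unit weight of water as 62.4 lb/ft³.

q = Q/b = 738/27.6 = 26.7 ft²/s; V₁ = q/y₁ = 20.9 ft/s. Fr₁ = V₁/√(g·y₁) = 3.25.
By Bélanger, y₂/y₁ = ½[√(1 + 8Fr₁²) − 1] = ½[√85.70 − 1] = 4.13.
y₂ = 4.13 × 1.28 = 5.28 ft.
V₂ = q/y₂ = 26.7/5.28 = 5.06 ft/s. E₁ = y₁ + V₁²/2g = 8.06 ft; E₂ = y₂ + V₂²/2g = 5.68 ft. ΔE = E₁ − E₂ = 2.37 ft.
P = γ·Q·ΔE/550 = 62.4 × 738 × 2.37 / 550 = 199 hp.

P = 199 hp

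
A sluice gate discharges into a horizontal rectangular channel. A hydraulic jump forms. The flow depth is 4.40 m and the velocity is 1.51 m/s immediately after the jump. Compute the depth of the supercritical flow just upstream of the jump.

Fr₂ = V₂/√(g·y₂) = 1.51/√(9.81×4.40) = 0.230.
Since the conjugate-depth ratio holds either way, y₁/y₂ = ½[√(1 + 8Fr₂²) − 1] = ½[√1.423 − 1] = 0.0964.
y₁ = 0.0964 × 4.40 = 0.424 m.

y₁ = 0.424 m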